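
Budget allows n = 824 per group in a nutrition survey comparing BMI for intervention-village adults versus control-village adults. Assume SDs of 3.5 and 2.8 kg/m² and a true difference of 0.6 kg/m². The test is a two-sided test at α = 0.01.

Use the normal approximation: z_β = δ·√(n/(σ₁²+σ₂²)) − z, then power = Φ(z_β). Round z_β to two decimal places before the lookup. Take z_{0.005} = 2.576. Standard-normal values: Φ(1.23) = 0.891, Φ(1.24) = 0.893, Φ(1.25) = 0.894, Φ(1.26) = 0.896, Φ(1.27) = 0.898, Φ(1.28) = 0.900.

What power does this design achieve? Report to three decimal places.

Power ≈ 0.898

z_β = δ·√(n/(σ₁²+σ₂²)) − z_{α/2}
    = 0.6 · √(824/20.09) − 2.576
    = 0.6 · 6.40433 − 2.576
    = 3.8426 − 2.576 = 1.2666 → 1.27
Power = Φ(1.27) = 0.898.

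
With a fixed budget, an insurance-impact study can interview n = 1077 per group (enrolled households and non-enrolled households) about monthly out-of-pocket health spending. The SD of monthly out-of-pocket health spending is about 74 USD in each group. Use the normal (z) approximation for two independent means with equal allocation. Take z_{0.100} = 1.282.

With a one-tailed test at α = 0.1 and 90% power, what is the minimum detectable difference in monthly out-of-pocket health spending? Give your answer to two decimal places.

δ = (z_α + z_β) · √((σ₁²+σ₂²)/n)
  = (1.282 + 1.282) · √(10952/1077)
  = 2.564 · √10.169
  = 2.564 · 3.1889
  = 8.1763

Minimum detectable difference ≈ 8.18 USD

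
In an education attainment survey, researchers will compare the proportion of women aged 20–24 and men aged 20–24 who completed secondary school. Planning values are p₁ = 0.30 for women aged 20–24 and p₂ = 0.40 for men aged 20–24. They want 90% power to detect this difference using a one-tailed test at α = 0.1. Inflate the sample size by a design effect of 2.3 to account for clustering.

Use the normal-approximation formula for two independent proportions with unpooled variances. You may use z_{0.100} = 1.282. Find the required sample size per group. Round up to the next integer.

n = 681 per group

n = (z_α + z_β)² · [p₁(1−p₁) + p₂(1−p₂)] / (p₁ − p₂)²
  = (1.282 + 1.282)² · (0.30·0.70 + 0.40·0.60) / (-0.10)²
  = (2.564)² · (0.2100 + 0.2400) / 0.0100
  = 6.5741 · 0.4500 / 0.0100
  = 295.83
Design effect: 2.3 × 295.83 = 680.42.
Round up → n = 681 per group.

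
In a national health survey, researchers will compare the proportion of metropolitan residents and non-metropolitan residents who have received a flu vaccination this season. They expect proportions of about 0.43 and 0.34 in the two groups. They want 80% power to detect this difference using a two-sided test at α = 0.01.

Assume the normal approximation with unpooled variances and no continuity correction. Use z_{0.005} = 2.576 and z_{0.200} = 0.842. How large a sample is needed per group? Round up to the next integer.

n = 678 per group

n = (z_{α/2} + z_β)² · [p₁(1−p₁) + p₂(1−p₂)] / (p₁ − p₂)²
  = (2.576 + 0.842)² · (0.43·0.57 + 0.34·0.66) / (0.09)²
  = (3.418)² · (0.2451 + 0.2244) / 0.0081
  = 11.6827 · 0.4695 / 0.0081
  = 677.17
Round up → n = 678 per group.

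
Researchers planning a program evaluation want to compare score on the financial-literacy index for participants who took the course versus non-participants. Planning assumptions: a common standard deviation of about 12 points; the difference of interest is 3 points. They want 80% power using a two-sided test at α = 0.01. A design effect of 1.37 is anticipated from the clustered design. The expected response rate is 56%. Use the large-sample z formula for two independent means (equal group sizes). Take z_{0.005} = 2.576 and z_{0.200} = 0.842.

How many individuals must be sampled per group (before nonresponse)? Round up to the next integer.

n = (z_{α/2} + z_β)² · (σ₁² + σ₂²) / δ²
  = (2.576 + 0.842)² · (2·12² = 288) / 3²
  = 11.6827 · 288 / 9
  = 373.85
Design effect: 1.37 × 373.85 = 512.17.
Adjust for 56% response: 512.17 / 0.56 = 914.59.
Round up → n = 915 per group.

n = 915 per group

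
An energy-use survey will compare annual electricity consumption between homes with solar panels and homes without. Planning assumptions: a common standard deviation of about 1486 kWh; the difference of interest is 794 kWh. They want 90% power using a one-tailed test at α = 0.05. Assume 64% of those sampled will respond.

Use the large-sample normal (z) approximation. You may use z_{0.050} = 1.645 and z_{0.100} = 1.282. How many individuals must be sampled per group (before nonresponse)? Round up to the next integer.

n = 94 per group

n = (z_α + z_β)² · (σ₁² + σ₂²) / δ²
  = (1.645 + 1.282)² · (2·1486² = 4416392) / 794²
  = 8.5673 · 4416392 / 630436
  = 60.02
Adjust for 64% response: 60.02 / 0.64 = 93.78.
Round up → n = 94 per group.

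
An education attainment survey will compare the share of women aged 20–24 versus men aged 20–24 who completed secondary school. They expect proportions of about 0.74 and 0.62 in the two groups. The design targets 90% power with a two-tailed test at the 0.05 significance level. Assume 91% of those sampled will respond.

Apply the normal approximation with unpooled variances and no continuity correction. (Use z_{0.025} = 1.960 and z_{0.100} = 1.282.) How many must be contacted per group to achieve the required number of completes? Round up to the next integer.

n = 344 per group

n = (z_{α/2} + z_β)² · [p₁(1−p₁) + p₂(1−p₂)] / (p₁ − p₂)²
  = (1.960 + 1.282)² · (0.74·0.26 + 0.62·0.38) / (0.12)²
  = (3.242)² · (0.1924 + 0.2356) / 0.0144
  = 10.5106 · 0.4280 / 0.0144
  = 312.40
Adjust for 91% response: 312.40 / 0.91 = 343.29.
Round up → n = 344 per group.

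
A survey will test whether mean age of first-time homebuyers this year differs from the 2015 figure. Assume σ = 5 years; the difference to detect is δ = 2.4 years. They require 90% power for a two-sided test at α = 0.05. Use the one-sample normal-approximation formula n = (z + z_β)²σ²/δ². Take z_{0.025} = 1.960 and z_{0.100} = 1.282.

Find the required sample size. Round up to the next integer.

n = 46

n = (z_{α/2} + z_β)² · σ² / δ²
  = (1.960 + 1.282)² · 5² / 2.4²
  = 10.5106 · 25 / 5.76
  = 45.62
Round up → n = 46.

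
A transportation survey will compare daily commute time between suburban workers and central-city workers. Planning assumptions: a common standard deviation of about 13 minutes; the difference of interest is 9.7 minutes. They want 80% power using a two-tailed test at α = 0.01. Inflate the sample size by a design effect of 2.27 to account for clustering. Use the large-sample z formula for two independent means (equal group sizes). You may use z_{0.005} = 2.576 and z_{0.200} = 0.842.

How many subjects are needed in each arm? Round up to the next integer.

n = (z_{α/2} + z_β)² · (σ₁² + σ₂²) / δ²
  = (2.576 + 0.842)² · (2·13² = 338) / 9.7²
  = 11.6827 · 338 / 94.09
  = 41.97
Design effect: 2.27 × 41.97 = 95.27.
Round up → n = 96 per group.

n = 96 per group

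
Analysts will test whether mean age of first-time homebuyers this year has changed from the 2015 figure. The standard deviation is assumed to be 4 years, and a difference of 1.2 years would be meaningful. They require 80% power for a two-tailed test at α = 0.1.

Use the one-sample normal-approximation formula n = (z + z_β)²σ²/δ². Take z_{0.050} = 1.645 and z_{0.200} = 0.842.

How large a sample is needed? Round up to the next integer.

n = 69

n = (z_{α/2} + z_β)² · σ² / δ²
  = (1.645 + 0.842)² · 4² / 1.2²
  = 6.1852 · 16 / 1.44
  = 68.72
Round up → n = 69.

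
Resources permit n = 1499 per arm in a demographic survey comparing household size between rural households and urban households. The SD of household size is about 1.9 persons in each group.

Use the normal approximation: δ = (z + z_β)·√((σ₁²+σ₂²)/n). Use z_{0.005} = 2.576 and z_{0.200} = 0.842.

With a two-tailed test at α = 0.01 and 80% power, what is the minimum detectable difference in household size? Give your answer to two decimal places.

Minimum detectable difference ≈ 0.24 persons

δ = (z_{α/2} + z_β) · √((σ₁²+σ₂²)/n)
  = (2.576 + 0.842) · √(7.22/1499)
  = 3.418 · √0.00482
  = 3.418 · 0.0694
  = 0.2372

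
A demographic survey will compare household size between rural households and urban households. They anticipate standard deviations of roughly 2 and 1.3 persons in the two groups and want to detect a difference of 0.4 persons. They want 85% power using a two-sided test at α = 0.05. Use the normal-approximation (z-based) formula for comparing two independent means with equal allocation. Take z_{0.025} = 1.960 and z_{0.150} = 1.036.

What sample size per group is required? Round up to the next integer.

n = 320 per group

n = (z_{α/2} + z_β)² · (σ₁² + σ₂²) / δ²
  = (1.960 + 1.036)² · (2² + 1.3² = 5.69) / 0.4²
  = 8.9760 · 5.69 / 0.16
  = 319.21
Round up → n = 320 per group.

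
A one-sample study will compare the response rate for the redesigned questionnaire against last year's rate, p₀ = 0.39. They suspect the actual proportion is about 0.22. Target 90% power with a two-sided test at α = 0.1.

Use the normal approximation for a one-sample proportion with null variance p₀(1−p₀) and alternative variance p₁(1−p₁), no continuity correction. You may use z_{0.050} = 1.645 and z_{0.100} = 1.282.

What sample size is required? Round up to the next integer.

n = 62

n = [z_{α/2}·√(p₀q₀) + z_β·√(p₁q₁)]² / (p₁ − p₀)²
  = [1.645·√(0.39·0.61) + 1.282·√(0.22·0.78)]² / (-0.17)²
  = [1.645·0.4877 + 1.282·0.4142]² / 0.0289
  = [1.3334]² / 0.0289
  = 61.52
Round up → n = 62.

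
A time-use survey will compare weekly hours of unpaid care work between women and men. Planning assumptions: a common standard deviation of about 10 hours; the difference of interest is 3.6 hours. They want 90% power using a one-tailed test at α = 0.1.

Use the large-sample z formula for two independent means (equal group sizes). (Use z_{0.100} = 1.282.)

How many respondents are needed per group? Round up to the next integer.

n = (z_α + z_β)² · (σ₁² + σ₂²) / δ²
  = (1.282 + 1.282)² · (2·10² = 200) / 3.6²
  = 6.5741 · 200 / 12.96
  = 101.45
Round up → n = 102 per group.

n = 102 per group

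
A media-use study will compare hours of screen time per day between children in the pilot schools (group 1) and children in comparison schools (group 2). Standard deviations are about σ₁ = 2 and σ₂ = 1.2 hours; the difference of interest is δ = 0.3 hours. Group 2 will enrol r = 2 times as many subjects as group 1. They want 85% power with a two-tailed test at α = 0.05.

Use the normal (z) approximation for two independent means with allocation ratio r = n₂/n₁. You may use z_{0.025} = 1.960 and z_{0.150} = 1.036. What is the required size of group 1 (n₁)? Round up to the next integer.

n₁ = 471

n₁ = (z_{α/2} + z_β)² · (σ₁² + σ₂²/r) / δ²
   = (1.960 + 1.036)² · (2² + 1.2²/2) / 0.3²
   = 8.9760 · (4 + 0.72) / 0.09
   = 8.9760 · 4.72 / 0.09
   = 470.74
Round up → n₁ = 471; n₂ = r·n₁ = 2 × 471 = 942.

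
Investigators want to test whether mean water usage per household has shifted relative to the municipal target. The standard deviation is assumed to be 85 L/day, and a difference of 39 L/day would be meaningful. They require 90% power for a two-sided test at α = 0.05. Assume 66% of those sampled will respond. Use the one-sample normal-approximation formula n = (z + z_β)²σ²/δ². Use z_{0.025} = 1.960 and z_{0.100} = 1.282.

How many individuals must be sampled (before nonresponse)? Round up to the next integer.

n = 76

n = (z_{α/2} + z_β)² · σ² / δ²
  = (1.960 + 1.282)² · 85² / 39²
  = 10.5106 · 7225 / 1521
  = 49.93
Adjust for 66% response: 49.93 / 0.66 = 75.65.
Round up → n = 76.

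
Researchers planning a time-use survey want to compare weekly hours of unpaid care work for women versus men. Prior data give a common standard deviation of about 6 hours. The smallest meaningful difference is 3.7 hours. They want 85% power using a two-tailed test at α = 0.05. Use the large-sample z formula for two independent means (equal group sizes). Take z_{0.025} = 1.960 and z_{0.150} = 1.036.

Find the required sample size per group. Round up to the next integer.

n = 48 per group

n = (z_{α/2} + z_β)² · (σ₁² + σ₂²) / δ²
  = (1.960 + 1.036)² · (2·6² = 72) / 3.7²
  = 8.9760 · 72 / 13.69
  = 47.21
Round up → n = 48 per group.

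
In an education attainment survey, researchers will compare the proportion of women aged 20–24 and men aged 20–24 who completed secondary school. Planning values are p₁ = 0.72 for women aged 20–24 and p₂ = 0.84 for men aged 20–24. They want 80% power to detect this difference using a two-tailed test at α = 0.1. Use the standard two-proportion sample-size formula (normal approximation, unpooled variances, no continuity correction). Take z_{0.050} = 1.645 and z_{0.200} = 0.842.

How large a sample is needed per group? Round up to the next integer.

n = (z_{α/2} + z_β)² · [p₁(1−p₁) + p₂(1−p₂)] / (p₁ − p₂)²
  = (1.645 + 0.842)² · (0.72·0.28 + 0.84·0.16) / (-0.12)²
  = (2.487)² · (0.2016 + 0.1344) / 0.0144
  = 6.1852 · 0.3360 / 0.0144
  = 144.32
Round up → n = 145 per group.

n = 145 per group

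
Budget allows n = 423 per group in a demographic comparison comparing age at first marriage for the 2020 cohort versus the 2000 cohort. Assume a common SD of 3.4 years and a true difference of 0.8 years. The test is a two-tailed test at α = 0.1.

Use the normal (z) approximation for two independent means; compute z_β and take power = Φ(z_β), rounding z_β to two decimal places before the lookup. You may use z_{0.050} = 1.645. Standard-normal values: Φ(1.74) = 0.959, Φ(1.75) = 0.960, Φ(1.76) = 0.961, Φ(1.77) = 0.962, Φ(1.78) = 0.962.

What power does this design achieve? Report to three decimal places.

Power ≈ 0.962

z_β = δ·√(n/(σ₁²+σ₂²)) − z_{α/2}
    = 0.8 · √(423/23.12) − 1.645
    = 0.8 · 4.27736 − 1.645
    = 3.4219 − 1.645 = 1.7769 → 1.78
Power = Φ(1.78) = 0.962.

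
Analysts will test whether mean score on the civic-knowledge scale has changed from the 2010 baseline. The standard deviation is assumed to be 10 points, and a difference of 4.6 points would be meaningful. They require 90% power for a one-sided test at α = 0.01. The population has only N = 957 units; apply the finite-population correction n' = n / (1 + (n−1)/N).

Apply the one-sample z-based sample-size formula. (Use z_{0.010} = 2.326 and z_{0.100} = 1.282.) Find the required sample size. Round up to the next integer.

n = (z_α + z_β)² · σ² / δ²
  = (2.326 + 1.282)² · 10² / 4.6²
  = 13.0177 · 100 / 21.16
  = 61.52
Finite-population correction (N = 957): 61.52 / (1 + (61.52 − 1)/957) = 57.86.
Round up → n = 58.

n = 58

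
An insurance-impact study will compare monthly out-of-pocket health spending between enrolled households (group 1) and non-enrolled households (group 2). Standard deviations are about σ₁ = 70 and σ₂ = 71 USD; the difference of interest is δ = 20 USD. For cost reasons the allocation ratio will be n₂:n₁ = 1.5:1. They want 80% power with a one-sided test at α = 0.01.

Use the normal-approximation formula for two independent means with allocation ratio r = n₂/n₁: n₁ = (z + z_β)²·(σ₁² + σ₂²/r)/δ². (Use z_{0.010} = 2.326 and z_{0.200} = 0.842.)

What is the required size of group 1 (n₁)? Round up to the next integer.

n₁ = 208

n₁ = (z_α + z_β)² · (σ₁² + σ₂²/r) / δ²
   = (2.326 + 0.842)² · (70² + 71²/1.5) / 20²
   = 10.0362 · (4900 + 3360.7) / 400
   = 10.0362 · 8260.7 / 400
   = 207.26
Round up → n₁ = 208; n₂ = r·n₁ = 1.5 × 208 = 312.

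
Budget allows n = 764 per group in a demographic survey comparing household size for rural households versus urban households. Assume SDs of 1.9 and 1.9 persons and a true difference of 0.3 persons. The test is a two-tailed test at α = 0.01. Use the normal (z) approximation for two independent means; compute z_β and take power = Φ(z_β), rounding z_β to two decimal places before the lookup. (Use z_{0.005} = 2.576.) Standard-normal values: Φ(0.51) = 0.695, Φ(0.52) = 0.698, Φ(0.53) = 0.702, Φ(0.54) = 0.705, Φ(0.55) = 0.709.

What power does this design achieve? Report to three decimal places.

z_β = δ·√(n/(σ₁²+σ₂²)) − z_{α/2}
    = 0.3 · √(764/7.22) − 2.576
    = 0.3 · 10.28675 − 2.576
    = 3.0860 − 2.576 = 0.5100 → 0.51
Power = Φ(0.51) = 0.695.

Power ≈ 0.695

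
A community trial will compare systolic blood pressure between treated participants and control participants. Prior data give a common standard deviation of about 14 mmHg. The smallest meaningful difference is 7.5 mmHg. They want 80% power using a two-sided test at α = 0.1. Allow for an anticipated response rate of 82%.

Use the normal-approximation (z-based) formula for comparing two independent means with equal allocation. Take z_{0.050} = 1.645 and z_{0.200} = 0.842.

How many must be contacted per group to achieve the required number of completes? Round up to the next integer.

n = 53 per group

n = (z_{α/2} + z_β)² · (σ₁² + σ₂²) / δ²
  = (1.645 + 0.842)² · (2·14² = 392) / 7.5²
  = 6.1852 · 392 / 56.25
  = 43.10
Adjust for 82% response: 43.10 / 0.82 = 52.57.
Round up → n = 53 per group.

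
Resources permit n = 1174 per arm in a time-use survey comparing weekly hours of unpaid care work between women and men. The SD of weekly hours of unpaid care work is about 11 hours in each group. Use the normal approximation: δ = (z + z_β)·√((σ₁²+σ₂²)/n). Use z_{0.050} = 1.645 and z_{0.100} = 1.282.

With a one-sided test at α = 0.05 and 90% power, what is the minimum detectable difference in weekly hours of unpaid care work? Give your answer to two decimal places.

δ = (z_α + z_β) · √((σ₁²+σ₂²)/n)
  = (1.645 + 1.282) · √(242/1174)
  = 2.927 · √0.20613
  = 2.927 · 0.4540
  = 1.3289

Minimum detectable difference ≈ 1.33 hours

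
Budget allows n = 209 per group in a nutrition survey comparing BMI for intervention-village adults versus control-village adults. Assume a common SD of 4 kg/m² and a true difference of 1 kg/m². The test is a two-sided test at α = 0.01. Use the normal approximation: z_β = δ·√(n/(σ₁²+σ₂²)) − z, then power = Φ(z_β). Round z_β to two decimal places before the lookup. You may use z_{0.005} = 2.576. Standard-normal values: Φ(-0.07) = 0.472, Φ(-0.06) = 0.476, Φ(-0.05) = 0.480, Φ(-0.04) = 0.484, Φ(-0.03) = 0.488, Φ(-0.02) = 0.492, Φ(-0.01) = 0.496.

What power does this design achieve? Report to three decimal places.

z_β = δ·√(n/(σ₁²+σ₂²)) − z_{α/2}
    = 1 · √(209/32) − 2.576
    = 1 · 2.55563 − 2.576
    = 2.5556 − 2.576 = -0.0204 → -0.02
Power = Φ(-0.02) = 0.492.

Power ≈ 0.492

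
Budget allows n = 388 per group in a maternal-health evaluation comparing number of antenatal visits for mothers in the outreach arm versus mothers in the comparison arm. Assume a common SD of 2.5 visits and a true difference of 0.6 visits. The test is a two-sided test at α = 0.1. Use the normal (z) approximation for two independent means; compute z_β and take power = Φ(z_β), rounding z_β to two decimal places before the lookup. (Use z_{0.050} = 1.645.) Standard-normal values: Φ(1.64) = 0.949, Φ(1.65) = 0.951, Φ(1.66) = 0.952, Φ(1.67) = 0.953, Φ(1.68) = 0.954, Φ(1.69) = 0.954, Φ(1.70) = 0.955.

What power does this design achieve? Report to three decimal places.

z_β = δ·√(n/(σ₁²+σ₂²)) − z_{α/2}
    = 0.6 · √(388/12.5) − 1.645
    = 0.6 · 5.57136 − 1.645
    = 3.3428 − 1.645 = 1.6978 → 1.70
Power = Φ(1.70) = 0.955.

Power ≈ 0.955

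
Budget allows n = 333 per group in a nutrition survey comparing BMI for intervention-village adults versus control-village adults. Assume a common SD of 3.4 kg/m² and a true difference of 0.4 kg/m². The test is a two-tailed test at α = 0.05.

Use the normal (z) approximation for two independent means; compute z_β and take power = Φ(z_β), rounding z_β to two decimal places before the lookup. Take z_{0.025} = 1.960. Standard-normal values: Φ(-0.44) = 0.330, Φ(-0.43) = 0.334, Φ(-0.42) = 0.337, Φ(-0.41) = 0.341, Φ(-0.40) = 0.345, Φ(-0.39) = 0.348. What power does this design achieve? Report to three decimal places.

Power ≈ 0.330

z_β = δ·√(n/(σ₁²+σ₂²)) − z_{α/2}
    = 0.4 · √(333/23.12) − 1.960
    = 0.4 · 3.79514 − 1.960
    = 1.5181 − 1.960 = -0.4419 → -0.44
Power = Φ(-0.44) = 0.330.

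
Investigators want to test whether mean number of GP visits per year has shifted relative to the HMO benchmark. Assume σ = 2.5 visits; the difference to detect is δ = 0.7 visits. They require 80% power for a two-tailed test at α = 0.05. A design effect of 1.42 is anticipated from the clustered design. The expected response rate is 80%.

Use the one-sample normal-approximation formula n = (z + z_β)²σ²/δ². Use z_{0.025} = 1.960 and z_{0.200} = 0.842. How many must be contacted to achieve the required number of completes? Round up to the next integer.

n = 178

n = (z_{α/2} + z_β)² · σ² / δ²
  = (1.960 + 0.842)² · 2.5² / 0.7²
  = 7.8512 · 6.25 / 0.49
  = 100.14
Design effect: 1.42 × 100.14 = 142.20.
Adjust for 80% response: 142.20 / 0.80 = 177.75.
Round up → n = 178.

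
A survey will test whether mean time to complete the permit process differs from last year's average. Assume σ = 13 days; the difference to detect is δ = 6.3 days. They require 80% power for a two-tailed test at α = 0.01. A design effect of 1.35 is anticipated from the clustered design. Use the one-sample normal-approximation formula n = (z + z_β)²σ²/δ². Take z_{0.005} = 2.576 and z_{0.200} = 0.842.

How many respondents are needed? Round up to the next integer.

n = 68

n = (z_{α/2} + z_β)² · σ² / δ²
  = (2.576 + 0.842)² · 13² / 6.3²
  = 11.6827 · 169 / 39.69
  = 49.75
Design effect: 1.35 × 49.75 = 67.16.
Round up → n = 68.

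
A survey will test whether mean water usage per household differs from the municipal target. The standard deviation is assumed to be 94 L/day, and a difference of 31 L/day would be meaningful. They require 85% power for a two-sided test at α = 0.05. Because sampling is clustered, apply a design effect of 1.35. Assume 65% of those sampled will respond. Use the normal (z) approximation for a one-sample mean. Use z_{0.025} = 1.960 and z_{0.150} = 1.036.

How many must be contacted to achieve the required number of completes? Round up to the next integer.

n = 172

n = (z_{α/2} + z_β)² · σ² / δ²
  = (1.960 + 1.036)² · 94² / 31²
  = 8.9760 · 8836 / 961
  = 82.53
Design effect: 1.35 × 82.53 = 111.42.
Adjust for 65% response: 111.42 / 0.65 = 171.41.
Round up → n = 172.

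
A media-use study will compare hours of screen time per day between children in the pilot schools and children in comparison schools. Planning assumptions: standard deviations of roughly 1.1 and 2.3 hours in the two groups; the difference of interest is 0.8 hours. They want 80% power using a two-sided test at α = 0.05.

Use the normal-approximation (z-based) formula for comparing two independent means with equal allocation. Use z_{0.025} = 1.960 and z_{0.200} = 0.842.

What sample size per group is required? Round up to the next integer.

n = (z_{α/2} + z_β)² · (σ₁² + σ₂²) / δ²
  = (1.960 + 0.842)² · (1.1² + 2.3² = 6.5) / 0.8²
  = 7.8512 · 6.5 / 0.64
  = 79.74
Round up → n = 80 per group.

n = 80 per group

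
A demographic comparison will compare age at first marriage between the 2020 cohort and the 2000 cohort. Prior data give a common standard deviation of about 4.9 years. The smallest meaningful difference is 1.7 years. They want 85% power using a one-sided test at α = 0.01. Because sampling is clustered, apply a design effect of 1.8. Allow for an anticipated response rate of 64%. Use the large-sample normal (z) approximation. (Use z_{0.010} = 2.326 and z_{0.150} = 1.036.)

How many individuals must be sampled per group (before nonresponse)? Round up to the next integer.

n = 529 per group

n = (z_α + z_β)² · (σ₁² + σ₂²) / δ²
  = (2.326 + 1.036)² · (2·4.9² = 48.02) / 1.7²
  = 11.3030 · 48.02 / 2.89
  = 187.81
Design effect: 1.8 × 187.81 = 338.06.
Adjust for 64% response: 338.06 / 0.64 = 528.22.
Round up → n = 529 per group.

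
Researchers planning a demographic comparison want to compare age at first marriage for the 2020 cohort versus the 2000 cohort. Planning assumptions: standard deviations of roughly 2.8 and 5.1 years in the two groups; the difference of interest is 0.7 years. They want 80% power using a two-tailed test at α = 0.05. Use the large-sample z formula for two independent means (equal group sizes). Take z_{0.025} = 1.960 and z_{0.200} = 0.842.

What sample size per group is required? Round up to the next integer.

n = (z_{α/2} + z_β)² · (σ₁² + σ₂²) / δ²
  = (1.960 + 0.842)² · (2.8² + 5.1² = 33.85) / 0.7²
  = 7.8512 · 33.85 / 0.49
  = 542.37
Round up → n = 543 per group.

n = 543 per group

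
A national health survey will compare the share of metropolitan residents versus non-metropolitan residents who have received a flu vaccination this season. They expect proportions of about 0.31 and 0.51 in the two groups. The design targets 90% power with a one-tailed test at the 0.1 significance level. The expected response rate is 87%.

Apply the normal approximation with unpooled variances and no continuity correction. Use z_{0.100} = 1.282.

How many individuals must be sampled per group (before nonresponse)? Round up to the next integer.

n = 88 per group

n = (z_α + z_β)² · [p₁(1−p₁) + p₂(1−p₂)] / (p₁ − p₂)²
  = (1.282 + 1.282)² · (0.31·0.69 + 0.51·0.49) / (-0.20)²
  = (2.564)² · (0.2139 + 0.2499) / 0.0400
  = 6.5741 · 0.4638 / 0.0400
  = 76.23
Adjust for 87% response: 76.23 / 0.87 = 87.62.
Round up → n = 88 per group.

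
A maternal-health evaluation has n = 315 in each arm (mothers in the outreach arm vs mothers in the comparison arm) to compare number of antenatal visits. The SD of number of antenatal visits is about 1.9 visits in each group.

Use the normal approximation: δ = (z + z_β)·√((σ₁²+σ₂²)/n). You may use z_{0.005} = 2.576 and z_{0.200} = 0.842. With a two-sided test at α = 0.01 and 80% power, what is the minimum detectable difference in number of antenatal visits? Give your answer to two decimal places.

Minimum detectable difference ≈ 0.52 visits

δ = (z_{α/2} + z_β) · √((σ₁²+σ₂²)/n)
  = (2.576 + 0.842) · √(7.22/315)
  = 3.418 · √0.02292
  = 3.418 · 0.1514
  = 0.5175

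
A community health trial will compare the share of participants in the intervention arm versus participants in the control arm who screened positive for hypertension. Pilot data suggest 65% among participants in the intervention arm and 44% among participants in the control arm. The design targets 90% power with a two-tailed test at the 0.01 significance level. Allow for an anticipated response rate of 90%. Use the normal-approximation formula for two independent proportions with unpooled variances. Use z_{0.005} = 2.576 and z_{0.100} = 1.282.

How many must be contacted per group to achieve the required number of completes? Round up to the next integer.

n = 178 per group

n = (z_{α/2} + z_β)² · [p₁(1−p₁) + p₂(1−p₂)] / (p₁ − p₂)²
  = (2.576 + 1.282)² · (0.65·0.35 + 0.44·0.56) / (0.21)²
  = (3.858)² · (0.2275 + 0.2464) / 0.0441
  = 14.8842 · 0.4739 / 0.0441
  = 159.95
Adjust for 90% response: 159.95 / 0.90 = 177.72.
Round up → n = 178 per group.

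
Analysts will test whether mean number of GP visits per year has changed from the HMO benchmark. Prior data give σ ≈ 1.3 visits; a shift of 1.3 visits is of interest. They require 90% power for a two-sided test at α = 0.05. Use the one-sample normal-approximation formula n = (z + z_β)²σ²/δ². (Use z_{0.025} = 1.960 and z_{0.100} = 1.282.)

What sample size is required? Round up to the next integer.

n = (z_{α/2} + z_β)² · σ² / δ²
  = (1.960 + 1.282)² · 1.3² / 1.3²
  = 10.5106 · 1.69 / 1.69
  = 10.51
Round up → n = 11.

n = 11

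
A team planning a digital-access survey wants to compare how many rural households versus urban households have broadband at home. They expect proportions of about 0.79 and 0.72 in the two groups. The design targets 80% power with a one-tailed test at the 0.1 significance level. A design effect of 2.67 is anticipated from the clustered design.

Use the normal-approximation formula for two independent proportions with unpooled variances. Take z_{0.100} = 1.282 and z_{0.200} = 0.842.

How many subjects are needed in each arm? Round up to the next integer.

n = (z_α + z_β)² · [p₁(1−p₁) + p₂(1−p₂)] / (p₁ − p₂)²
  = (1.282 + 0.842)² · (0.79·0.21 + 0.72·0.28) / (0.07)²
  = (2.124)² · (0.1659 + 0.2016) / 0.0049
  = 4.5114 · 0.3675 / 0.0049
  = 338.35
Design effect: 2.67 × 338.35 = 903.40.
Round up → n = 904 per group.

n = 904 per group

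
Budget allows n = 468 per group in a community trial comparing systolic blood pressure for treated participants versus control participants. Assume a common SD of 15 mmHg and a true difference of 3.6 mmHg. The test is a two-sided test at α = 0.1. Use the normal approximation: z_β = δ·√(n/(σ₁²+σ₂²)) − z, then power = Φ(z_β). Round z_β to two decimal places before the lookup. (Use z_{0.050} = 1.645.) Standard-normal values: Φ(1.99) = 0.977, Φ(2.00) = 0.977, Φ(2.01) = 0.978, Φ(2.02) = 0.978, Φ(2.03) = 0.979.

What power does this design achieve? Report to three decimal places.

Power ≈ 0.979

z_β = δ·√(n/(σ₁²+σ₂²)) − z_{α/2}
    = 3.6 · √(468/450) − 1.645
    = 3.6 · 1.01980 − 1.645
    = 3.6713 − 1.645 = 2.0263 → 2.03
Power = Φ(2.03) = 0.979.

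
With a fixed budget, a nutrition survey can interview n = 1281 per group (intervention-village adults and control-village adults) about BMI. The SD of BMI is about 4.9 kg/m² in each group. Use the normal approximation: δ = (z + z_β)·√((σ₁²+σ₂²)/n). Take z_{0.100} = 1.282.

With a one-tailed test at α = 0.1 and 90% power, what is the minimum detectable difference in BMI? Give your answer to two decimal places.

Minimum detectable difference ≈ 0.50 kg/m²

δ = (z_α + z_β) · √((σ₁²+σ₂²)/n)
  = (1.282 + 1.282) · √(48.02/1281)
  = 2.564 · √0.03749
  = 2.564 · 0.1936
  = 0.4964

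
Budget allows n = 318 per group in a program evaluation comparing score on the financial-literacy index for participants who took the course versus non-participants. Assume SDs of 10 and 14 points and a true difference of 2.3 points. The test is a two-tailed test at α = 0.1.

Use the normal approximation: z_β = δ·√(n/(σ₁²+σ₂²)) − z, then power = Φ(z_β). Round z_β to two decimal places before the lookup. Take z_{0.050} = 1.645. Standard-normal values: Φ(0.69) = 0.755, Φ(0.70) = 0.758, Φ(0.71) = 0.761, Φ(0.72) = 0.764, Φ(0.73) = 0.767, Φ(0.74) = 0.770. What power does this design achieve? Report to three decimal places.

z_β = δ·√(n/(σ₁²+σ₂²)) − z_{α/2}
    = 2.3 · √(318/296) − 1.645
    = 2.3 · 1.03650 − 1.645
    = 2.3839 − 1.645 = 0.7389 → 0.74
Power = Φ(0.74) = 0.770.

Power ≈ 0.770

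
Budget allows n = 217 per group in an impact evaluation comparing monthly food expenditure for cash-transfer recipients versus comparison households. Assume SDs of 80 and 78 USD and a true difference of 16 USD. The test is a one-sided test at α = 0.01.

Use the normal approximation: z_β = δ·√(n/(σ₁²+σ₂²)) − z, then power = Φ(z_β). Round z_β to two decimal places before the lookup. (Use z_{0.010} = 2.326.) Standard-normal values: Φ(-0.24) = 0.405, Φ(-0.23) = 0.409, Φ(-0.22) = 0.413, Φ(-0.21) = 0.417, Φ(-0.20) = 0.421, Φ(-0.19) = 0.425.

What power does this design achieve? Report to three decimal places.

z_β = δ·√(n/(σ₁²+σ₂²)) − z_α
    = 16 · √(217/12484) − 2.326
    = 16 · 0.13184 − 2.326
    = 2.1095 − 2.326 = -0.2165 → -0.22
Power = Φ(-0.22) = 0.413.

Power ≈ 0.413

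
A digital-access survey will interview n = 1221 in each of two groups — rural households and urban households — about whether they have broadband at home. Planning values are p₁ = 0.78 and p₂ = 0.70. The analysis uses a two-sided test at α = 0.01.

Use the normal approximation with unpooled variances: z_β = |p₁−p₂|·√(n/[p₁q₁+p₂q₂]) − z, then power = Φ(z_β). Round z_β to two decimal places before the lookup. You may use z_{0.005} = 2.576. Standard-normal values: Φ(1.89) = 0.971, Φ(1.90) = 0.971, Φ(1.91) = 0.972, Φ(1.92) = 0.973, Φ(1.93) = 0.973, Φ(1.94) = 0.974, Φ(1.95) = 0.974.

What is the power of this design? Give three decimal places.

z_β = |p₁−p₂|·√(n/[p₁q₁+p₂q₂]) − z_{α/2}
    = 0.08 · √(1221/0.3816) − 2.576
    = 0.08 · 56.5658 − 2.576
    = 4.5253 − 2.576 = 1.9493 → 1.95
Power = Φ(1.95) = 0.974.

Power ≈ 0.974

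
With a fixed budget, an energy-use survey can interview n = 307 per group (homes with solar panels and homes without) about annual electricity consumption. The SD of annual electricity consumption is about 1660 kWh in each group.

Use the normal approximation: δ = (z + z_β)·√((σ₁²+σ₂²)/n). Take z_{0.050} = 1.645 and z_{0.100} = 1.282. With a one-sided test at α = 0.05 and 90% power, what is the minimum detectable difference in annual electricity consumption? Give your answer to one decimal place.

δ = (z_α + z_β) · √((σ₁²+σ₂²)/n)
  = (1.645 + 1.282) · √(5511200/307)
  = 2.927 · √17951.8
  = 2.927 · 133.9843
  = 392.1720

Minimum detectable difference ≈ 392.2 kWh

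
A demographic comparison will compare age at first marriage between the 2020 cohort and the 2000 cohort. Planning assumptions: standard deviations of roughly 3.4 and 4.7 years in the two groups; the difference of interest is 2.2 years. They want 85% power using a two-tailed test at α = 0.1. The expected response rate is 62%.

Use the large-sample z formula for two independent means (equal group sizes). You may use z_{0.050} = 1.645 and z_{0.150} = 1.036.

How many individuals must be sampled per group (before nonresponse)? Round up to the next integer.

n = (z_{α/2} + z_β)² · (σ₁² + σ₂²) / δ²
  = (1.645 + 1.036)² · (3.4² + 4.7² = 33.65) / 2.2²
  = 7.1878 · 33.65 / 4.84
  = 49.97
Adjust for 62% response: 49.97 / 0.62 = 80.60.
Round up → n = 81 per group.

n = 81 per group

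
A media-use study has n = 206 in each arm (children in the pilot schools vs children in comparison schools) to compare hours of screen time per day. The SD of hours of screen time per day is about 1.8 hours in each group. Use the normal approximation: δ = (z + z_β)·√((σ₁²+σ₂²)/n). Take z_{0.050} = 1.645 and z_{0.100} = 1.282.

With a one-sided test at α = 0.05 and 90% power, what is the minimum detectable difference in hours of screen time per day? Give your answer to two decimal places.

Minimum detectable difference ≈ 0.52 hours

δ = (z_α + z_β) · √((σ₁²+σ₂²)/n)
  = (1.645 + 1.282) · √(6.48/206)
  = 2.927 · √0.03146
  = 2.927 · 0.1774
  = 0.5191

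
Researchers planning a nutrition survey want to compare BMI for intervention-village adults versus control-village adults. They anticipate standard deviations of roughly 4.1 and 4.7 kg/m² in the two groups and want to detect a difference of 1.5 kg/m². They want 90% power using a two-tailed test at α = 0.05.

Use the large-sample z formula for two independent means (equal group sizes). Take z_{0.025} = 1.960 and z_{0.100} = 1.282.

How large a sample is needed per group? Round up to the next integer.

n = 182 per group

n = (z_{α/2} + z_β)² · (σ₁² + σ₂²) / δ²
  = (1.960 + 1.282)² · (4.1² + 4.7² = 38.9) / 1.5²
  = 10.5106 · 38.9 / 2.25
  = 181.72
Round up → n = 182 per group.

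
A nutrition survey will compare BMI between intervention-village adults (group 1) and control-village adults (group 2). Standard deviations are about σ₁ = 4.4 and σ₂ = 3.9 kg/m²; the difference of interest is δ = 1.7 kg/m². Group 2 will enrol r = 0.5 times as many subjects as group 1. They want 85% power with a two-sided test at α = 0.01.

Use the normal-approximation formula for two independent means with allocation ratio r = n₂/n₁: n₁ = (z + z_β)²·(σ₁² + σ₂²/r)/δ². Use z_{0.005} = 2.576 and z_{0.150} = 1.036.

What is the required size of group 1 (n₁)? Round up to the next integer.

n₁ = (z_{α/2} + z_β)² · (σ₁² + σ₂²/r) / δ²
   = (2.576 + 1.036)² · (4.4² + 3.9²/0.5) / 1.7²
   = 13.0465 · (19.36 + 30.42) / 2.89
   = 13.0465 · 49.78 / 2.89
   = 224.73
Round up → n₁ = 225; n₂ = r·n₁ = 0.5 × 225 = 113.

n₁ = 225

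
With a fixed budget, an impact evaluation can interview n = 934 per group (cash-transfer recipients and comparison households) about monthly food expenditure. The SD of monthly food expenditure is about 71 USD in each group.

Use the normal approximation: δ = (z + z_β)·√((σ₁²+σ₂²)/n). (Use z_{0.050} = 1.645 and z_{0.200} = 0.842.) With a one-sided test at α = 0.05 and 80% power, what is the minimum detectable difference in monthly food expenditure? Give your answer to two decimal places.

δ = (z_α + z_β) · √((σ₁²+σ₂²)/n)
  = (1.645 + 0.842) · √(10082/934)
  = 2.487 · √10.7944
  = 2.487 · 3.2855
  = 8.1710

Minimum detectable difference ≈ 8.17 USD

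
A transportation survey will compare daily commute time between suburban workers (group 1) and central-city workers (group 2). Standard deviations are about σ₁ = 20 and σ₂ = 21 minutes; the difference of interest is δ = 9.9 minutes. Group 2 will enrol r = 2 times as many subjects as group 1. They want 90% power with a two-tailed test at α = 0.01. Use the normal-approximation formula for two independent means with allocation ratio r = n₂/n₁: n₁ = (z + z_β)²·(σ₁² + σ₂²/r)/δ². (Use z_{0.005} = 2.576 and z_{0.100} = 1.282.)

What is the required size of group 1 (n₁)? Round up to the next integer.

n₁ = (z_{α/2} + z_β)² · (σ₁² + σ₂²/r) / δ²
   = (2.576 + 1.282)² · (20² + 21²/2) / 9.9²
   = 14.8842 · (400 + 220.5) / 98.01
   = 14.8842 · 620.5 / 98.01
   = 94.23
Round up → n₁ = 95; n₂ = r·n₁ = 2 × 95 = 190.

n₁ = 95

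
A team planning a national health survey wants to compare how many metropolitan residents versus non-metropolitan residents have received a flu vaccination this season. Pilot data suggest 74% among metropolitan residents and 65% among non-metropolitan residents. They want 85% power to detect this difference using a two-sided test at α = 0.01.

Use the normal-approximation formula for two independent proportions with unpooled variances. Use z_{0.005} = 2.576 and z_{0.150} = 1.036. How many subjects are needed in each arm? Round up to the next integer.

n = (z_{α/2} + z_β)² · [p₁(1−p₁) + p₂(1−p₂)] / (p₁ − p₂)²
  = (2.576 + 1.036)² · (0.74·0.26 + 0.65·0.35) / (0.09)²
  = (3.612)² · (0.1924 + 0.2275) / 0.0081
  = 13.0465 · 0.4199 / 0.0081
  = 676.33
Round up → n = 677 per group.

n = 677 per group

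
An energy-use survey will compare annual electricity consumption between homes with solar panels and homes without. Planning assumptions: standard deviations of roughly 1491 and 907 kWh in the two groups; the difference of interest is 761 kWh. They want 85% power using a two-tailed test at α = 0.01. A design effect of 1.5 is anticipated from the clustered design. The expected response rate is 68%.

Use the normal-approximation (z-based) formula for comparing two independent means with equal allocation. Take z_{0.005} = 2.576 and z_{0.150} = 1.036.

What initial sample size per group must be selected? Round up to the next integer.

n = (z_{α/2} + z_β)² · (σ₁² + σ₂²) / δ²
  = (2.576 + 1.036)² · (1491² + 907² = 3045730) / 761²
  = 13.0465 · 3045730 / 579121
  = 68.61
Design effect: 1.5 × 68.61 = 102.92.
Adjust for 68% response: 102.92 / 0.68 = 151.36.
Round up → n = 152 per group.

n = 152 per group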